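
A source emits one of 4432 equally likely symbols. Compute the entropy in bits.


H = log2(n) = log2(4432) = 12.1137

12.1137 bits


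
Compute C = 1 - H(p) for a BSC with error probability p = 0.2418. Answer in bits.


H(p) = -p*log2(p) - (1-p)*log2(1-p) = -0.2418*log2(0.2418) - 0.7582*log2(0.7582) = 0.495234 + 0.302787 = 0.798. C = 1 - H(p) = 1 - 0.798 = 0.202

0.202 bits


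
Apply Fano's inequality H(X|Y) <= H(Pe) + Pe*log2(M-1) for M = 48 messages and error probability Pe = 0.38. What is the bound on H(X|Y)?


H(Pe) = -Pe*log2(Pe) - (1-Pe)*log2(1-Pe) = -0.38*log2(0.38) - 0.62*log2(0.62) = 0.530453 + 0.427589 = 0.958. Pe*log2(M-1) = 0.38*log2(47) = 2.110744. Bound = H(Pe) + Pe*log2(M-1) = 0.530453 + 0.427589 + 2.110744 = 3.0688

3.0688 bits


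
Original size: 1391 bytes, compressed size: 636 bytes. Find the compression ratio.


Ratio = original / compressed = 1391 / 636 = 2.1871

2.1871


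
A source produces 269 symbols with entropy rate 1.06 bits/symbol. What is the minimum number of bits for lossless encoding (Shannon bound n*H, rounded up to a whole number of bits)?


Minimum bits >= n * H = 269 * 1.06 = 285.14, rounded up to a whole number of bits = 286

286 bits


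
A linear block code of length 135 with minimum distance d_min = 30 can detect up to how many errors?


Detection capability = d_min - 1 = 30 - 1 = 29

29 errors


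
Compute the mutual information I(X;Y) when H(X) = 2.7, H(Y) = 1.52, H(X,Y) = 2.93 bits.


I(X;Y) = H(X) + H(Y) - H(X,Y) = 2.7 + 1.52 - 2.93 = 1.29

1.29 bits


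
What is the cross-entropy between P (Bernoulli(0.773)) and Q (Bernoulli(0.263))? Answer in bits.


H(P,Q) = -p*log2(q) - (1-p)*log2(1-q). -0.773*log2(0.263) = 1.489467; -0.227*log2(0.737) = 0.099940. H(P,Q) = 1.489467 + 0.099940 = 1.5894

1.5894 bits


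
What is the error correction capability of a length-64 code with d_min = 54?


Correction capability = floor((d-1)/2) = floor((54-1)/2) = 26

26 errors


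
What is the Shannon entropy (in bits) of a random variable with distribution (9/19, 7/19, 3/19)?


H = -sum(p_i * log2(p_i)). Terms: -(9/19)*log2(9/19) = 0.510633; -(7/19)*log2(7/19) = 0.530737; -(3/19)*log2(3/19) = 0.420468. H = 0.510633 + 0.530737 + 0.420468 = 1.4618

1.4618 bits


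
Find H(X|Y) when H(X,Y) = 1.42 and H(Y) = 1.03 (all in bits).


H(X|Y) = H(X,Y) - H(Y) = 1.42 - 1.03 = 0.39

0.39 bits


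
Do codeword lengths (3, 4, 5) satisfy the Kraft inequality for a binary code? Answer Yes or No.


Kraft sum = sum(2^(-l_i)) = 0.2188, need <= 1. Result: satisfied (a binary prefix-free code with these lengths exists)

Yes


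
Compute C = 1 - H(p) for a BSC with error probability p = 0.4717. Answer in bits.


H(p) = -p*log2(p) - (1-p)*log2(1-p) = -0.4717*log2(0.4717) - 0.5283*log2(0.5283) = 0.511350 + 0.486337 = 0.9977. C = 1 - H(p) = 1 - 0.9977 = 0.0023

0.0023 bits


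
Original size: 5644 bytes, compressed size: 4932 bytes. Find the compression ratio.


Ratio = original / compressed = 5644 / 4932 = 1.1444

1.1444


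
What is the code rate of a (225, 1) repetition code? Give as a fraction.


Rate = k/n = 1/225

1/225


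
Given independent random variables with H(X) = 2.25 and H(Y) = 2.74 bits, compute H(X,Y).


For independent variables, H(X,Y) = H(X) + H(Y) = 2.25 + 2.74 = 4.99

4.99 bits


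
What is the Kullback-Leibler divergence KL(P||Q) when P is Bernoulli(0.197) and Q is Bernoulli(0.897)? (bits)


KL = p*log2(p/q) + (1-p)*log2((1-p)/(1-q)) = 0.197*log2(0.197/0.897) + 0.803*log2(0.803/0.103) = 1.9483

1.9483 bits


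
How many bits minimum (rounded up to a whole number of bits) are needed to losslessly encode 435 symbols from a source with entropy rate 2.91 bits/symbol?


Minimum bits >= n * H = 435 * 2.91 = 1265.85, rounded up to a whole number of bits = 1266

1266 bits


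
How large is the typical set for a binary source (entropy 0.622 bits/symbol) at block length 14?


log2|A_typical| = nH = 14 * 0.622 = 8.708, so |A_typical| ~ 2^8.708 = 4.182e+02

4.182e+02


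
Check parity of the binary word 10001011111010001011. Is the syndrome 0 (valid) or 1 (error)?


Syndrome = XOR of all bits = 1 XOR 0 XOR 0 XOR 0 XOR 1 XOR 0 XOR 1 XOR 1 XOR 1 XOR 1 XOR 1 XOR 0 XOR 1 XOR 0 XOR 0 XOR 0 XOR 1 XOR 0 XOR 1 XOR 1 = 1

1


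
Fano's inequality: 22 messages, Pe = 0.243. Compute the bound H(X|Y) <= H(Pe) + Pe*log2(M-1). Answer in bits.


H(Pe) = -Pe*log2(Pe) - (1-Pe)*log2(1-Pe) = -0.243*log2(0.243) - 0.757*log2(0.757) = 0.495956 + 0.304038 = 0.8. Pe*log2(M-1) = 0.243*log2(21) = 1.067333. Bound = H(Pe) + Pe*log2(M-1) = 0.495956 + 0.304038 + 1.067333 = 1.8673

1.8673 bits


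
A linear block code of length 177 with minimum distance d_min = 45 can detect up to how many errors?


Detection capability = d_min - 1 = 45 - 1 = 44

44 errors


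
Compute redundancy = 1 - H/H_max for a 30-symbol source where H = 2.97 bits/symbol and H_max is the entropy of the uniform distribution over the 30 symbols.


H_max = log2(K) = log2(30) = 4.9069 bits/symbol. Redundancy = 1 - H/H_max = 1 - 2.97/4.9069 = 1 - 0.6053 = 0.3947

0.3947


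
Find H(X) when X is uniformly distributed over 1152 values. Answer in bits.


H = log2(n) = log2(1152) = 10.1699

10.1699 bits


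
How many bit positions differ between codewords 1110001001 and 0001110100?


Count differing positions: ^ ^ ^ ^ ^ ^ ^ ^ . ^ = 9 differences

9


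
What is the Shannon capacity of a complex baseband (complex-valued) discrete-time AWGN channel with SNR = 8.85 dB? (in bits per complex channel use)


SNR_linear = 10^(8.85/10) = 7.6736; C = log2(1 + SNR_linear) = log2(1 + 7.6736) = 3.1166

3.1166 bits/channel use


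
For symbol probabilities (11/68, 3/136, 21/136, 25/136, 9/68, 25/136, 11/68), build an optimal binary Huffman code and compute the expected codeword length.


Huffman construction (repeatedly merge the two least-probable nodes; each merge adds 1 bit to every symbol beneath it): 3/136 + 9/68 = 21/136; 21/136 + 21/136 = 21/68; 11/68 + 11/68 = 11/34; 25/136 + 25/136 = 25/68; 21/68 + 11/34 = 43/68; 25/68 + 43/68 = 1. Resulting codeword lengths (in the order the probabilities were given): (3, 4, 3, 2, 4, 2, 3). L_avg = sum(p_i * l_i) = 11/68*3 + 3/136*4 + 21/136*3 + 25/136*2 + 9/68*4 + 25/136*2 + 11/68*3 = 379/136 = 2.7868

2.7868 bits


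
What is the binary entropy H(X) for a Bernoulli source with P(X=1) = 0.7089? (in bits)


H = -p*log2(p) - (1-p)*log2(1-p). -0.7089*log2(0.7089) = 0.351860; -0.2911*log2(0.2911) = 0.518278. H = 0.351860 + 0.518278 = 0.8701

0.8701 bits


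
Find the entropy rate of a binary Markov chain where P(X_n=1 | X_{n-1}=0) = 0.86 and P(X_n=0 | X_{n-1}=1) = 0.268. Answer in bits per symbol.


Stationary distribution: pi_0 = p10/(p01+p10) = 0.2376, pi_1 = 0.7624. Entropy rate H' = pi_0*H(p01) + pi_1*H(p10) = 0.2376*0.5842 + 0.7624*0.8386 = 0.7782

0.7782 bits/symbol


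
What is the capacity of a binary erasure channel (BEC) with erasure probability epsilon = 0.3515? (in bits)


C = 1 - epsilon = 1 - 0.3515 = 0.6485

0.6485 bits


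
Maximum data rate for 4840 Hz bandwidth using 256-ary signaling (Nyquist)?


Rate = 2 * B * log2(M) = 2 * 4840 * 8.0 = 77440.0

77440.0 bps


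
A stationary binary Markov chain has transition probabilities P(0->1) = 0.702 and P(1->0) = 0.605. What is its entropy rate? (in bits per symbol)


Stationary distribution: pi_0 = p10/(p01+p10) = 0.4629, pi_1 = 0.5371. Entropy rate H' = pi_0*H(p01) + pi_1*H(p10) = 0.4629*0.8788 + 0.5371*0.968 = 0.9267

0.9267 bits/symbol


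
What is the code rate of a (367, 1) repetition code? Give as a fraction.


Rate = k/n = 1/367

1/367


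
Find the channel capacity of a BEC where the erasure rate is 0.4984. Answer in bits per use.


C = 1 - epsilon = 1 - 0.4984 = 0.5016

0.5016 bits


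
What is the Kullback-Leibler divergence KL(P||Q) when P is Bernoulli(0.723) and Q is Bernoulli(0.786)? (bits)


KL = p*log2(p/q) + (1-p)*log2((1-p)/(1-q)) = 0.723*log2(0.723/0.786) + 0.277*log2(0.277/0.214) = 0.016

0.016 bits


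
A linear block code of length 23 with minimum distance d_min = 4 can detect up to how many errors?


Detection capability = d_min - 1 = 4 - 1 = 3

3 errors


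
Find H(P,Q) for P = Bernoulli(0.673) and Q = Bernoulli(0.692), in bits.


H(P,Q) = -p*log2(q) - (1-p)*log2(1-q). -0.673*log2(0.692) = 0.357468; -0.327*log2(0.308) = 0.555572. H(P,Q) = 0.357468 + 0.555572 = 0.913

0.913 bits


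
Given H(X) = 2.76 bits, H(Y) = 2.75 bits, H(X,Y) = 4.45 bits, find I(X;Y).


I(X;Y) = H(X) + H(Y) - H(X,Y) = 2.76 + 2.75 - 4.45 = 1.06

1.06 bits


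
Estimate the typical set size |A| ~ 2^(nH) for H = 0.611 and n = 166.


log2|A_typical| = nH = 166 * 0.611 = 101.426, so |A_typical| ~ 2^101.426 = 3.406e+30

3.406e+30


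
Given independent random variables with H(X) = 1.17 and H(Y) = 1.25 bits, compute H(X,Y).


For independent variables, H(X,Y) = H(X) + H(Y) = 1.17 + 1.25 = 2.42

2.42 bits


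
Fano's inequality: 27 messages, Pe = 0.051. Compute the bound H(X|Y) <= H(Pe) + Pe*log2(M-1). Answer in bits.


H(Pe) = -Pe*log2(Pe) - (1-Pe)*log2(1-Pe) = -0.051*log2(0.051) - 0.949*log2(0.949) = 0.218961 + 0.071668 = 0.2906. Pe*log2(M-1) = 0.051*log2(26) = 0.239722. Bound = H(Pe) + Pe*log2(M-1) = 0.218961 + 0.071668 + 0.239722 = 0.5304

0.5304 bits


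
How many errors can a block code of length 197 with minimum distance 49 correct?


Correction capability = floor((d-1)/2) = floor((49-1)/2) = 24

24 errors


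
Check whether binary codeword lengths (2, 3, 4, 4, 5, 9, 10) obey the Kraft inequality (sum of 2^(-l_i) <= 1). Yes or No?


Kraft sum = sum(2^(-l_i)) = 0.5342, need <= 1. Result: satisfied (a binary prefix-free code with these lengths exists)

Yes


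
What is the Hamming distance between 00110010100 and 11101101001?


Count differing positions: ^ ^ . ^ ^ ^ ^ ^ ^ . ^ = 9 differences

9


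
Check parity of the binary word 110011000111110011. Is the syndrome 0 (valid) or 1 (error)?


Syndrome = XOR of all bits = 1 XOR 1 XOR 0 XOR 0 XOR 1 XOR 1 XOR 0 XOR 0 XOR 0 XOR 1 XOR 1 XOR 1 XOR 1 XOR 1 XOR 0 XOR 0 XOR 1 XOR 1 = 1

1


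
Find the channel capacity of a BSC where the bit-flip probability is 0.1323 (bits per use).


H(p) = -p*log2(p) - (1-p)*log2(1-p) = -0.1323*log2(0.1323) - 0.8677*log2(0.8677) = 0.386067 + 0.177646 = 0.5637. C = 1 - H(p) = 1 - 0.5637 = 0.4363

0.4363 bits


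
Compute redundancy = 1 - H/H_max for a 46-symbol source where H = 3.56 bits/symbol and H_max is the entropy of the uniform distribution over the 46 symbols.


H_max = log2(K) = log2(46) = 5.5236 bits/symbol. Redundancy = 1 - H/H_max = 1 - 3.56/5.5236 = 1 - 0.6445 = 0.3555

0.3555


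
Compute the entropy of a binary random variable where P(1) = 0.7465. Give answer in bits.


H = -p*log2(p) - (1-p)*log2(1-p). -0.7465*log2(0.7465) = 0.314863; -0.2535*log2(0.2535) = 0.501915. H = 0.314863 + 0.501915 = 0.8168

0.8168 bits


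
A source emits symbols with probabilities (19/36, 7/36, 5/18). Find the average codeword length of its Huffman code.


Huffman construction (repeatedly merge the two least-probable nodes; each merge adds 1 bit to every symbol beneath it): 7/36 + 5/18 = 17/36; 17/36 + 19/36 = 1. Resulting codeword lengths (in the order the probabilities were given): (1, 2, 2). L_avg = sum(p_i * l_i) = 19/36*1 + 7/36*2 + 5/18*2 = 53/36 = 1.4722

1.4722 bits


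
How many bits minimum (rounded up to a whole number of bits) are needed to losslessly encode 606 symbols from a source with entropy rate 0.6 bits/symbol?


Minimum bits >= n * H = 606 * 0.6 = 363.6, rounded up to a whole number of bits = 364

364 bits


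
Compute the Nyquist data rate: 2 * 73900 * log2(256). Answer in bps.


Rate = 2 * B * log2(M) = 2 * 73900 * 8.0 = 1182400.0

1182400.0 bps


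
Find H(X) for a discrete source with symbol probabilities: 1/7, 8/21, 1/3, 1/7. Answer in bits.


H = -sum(p_i * log2(p_i)). Terms: -(1/7)*log2(1/7) = 0.401051; -(8/21)*log2(8/21) = 0.530407; -(1/3)*log2(1/3) = 0.528321; -(1/7)*log2(1/7) = 0.401051. H = 0.401051 + 0.530407 + 0.528321 + 0.401051 = 1.8608

1.8608 bits


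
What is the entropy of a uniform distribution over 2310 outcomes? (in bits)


H = log2(n) = log2(2310) = 11.1737

11.1737 bits


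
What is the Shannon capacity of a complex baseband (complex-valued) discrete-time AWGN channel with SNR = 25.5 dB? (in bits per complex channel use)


SNR_linear = 10^(25.5/10) = 354.8134; C = log2(1 + SNR_linear) = log2(1 + 354.8134) = 8.475

8.475 bits/channel use


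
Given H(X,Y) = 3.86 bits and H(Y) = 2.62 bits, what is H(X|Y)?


H(X|Y) = H(X,Y) - H(Y) = 3.86 - 2.62 = 1.24

1.24 bits


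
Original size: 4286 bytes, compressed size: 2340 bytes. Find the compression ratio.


Ratio = original / compressed = 4286 / 2340 = 1.8316

1.8316


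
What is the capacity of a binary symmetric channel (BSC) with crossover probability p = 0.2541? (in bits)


H(p) = -p*log2(p) - (1-p)*log2(1-p) = -0.2541*log2(0.2541) - 0.7459*log2(0.7459) = 0.502237 + 0.315475 = 0.8177. C = 1 - H(p) = 1 - 0.8177 = 0.1823

0.1823 bits


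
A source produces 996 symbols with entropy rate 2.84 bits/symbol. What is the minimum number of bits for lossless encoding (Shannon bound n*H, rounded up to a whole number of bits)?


Minimum bits >= n * H = 996 * 2.84 = 2828.64, rounded up to a whole number of bits = 2829

2829 bits


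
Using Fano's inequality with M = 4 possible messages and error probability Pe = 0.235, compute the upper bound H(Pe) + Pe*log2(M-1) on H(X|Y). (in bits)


H(Pe) = -Pe*log2(Pe) - (1-Pe)*log2(1-Pe) = -0.235*log2(0.235) - 0.765*log2(0.765) = 0.490978 + 0.295648 = 0.7866. Pe*log2(M-1) = 0.235*log2(3) = 0.372466. Bound = H(Pe) + Pe*log2(M-1) = 0.490978 + 0.295648 + 0.372466 = 1.1591

1.1591 bits


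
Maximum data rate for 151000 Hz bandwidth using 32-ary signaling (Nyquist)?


Rate = 2 * B * log2(M) = 2 * 151000 * 5.0 = 1510000.0

1510000.0 bps


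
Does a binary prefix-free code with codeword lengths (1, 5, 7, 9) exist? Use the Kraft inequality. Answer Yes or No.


Kraft sum = sum(2^(-l_i)) = 0.541, need <= 1. Result: satisfied (a binary prefix-free code with these lengths exists)

Yes


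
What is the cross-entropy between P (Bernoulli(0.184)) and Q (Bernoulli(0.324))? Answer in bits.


H(P,Q) = -p*log2(q) - (1-p)*log2(1-q). -0.184*log2(0.324) = 0.299172; -0.816*log2(0.676) = 0.460962. H(P,Q) = 0.299172 + 0.460962 = 0.7601

0.7601 bits


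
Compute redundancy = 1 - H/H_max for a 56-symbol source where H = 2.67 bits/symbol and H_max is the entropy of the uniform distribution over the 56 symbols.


H_max = log2(K) = log2(56) = 5.8074 bits/symbol. Redundancy = 1 - H/H_max = 1 - 2.67/5.8074 = 1 - 0.4598 = 0.5402

0.5402


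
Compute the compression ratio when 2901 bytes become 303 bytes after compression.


Ratio = original / compressed = 2901 / 303 = 9.5743

9.5743


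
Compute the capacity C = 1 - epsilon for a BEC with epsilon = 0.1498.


C = 1 - epsilon = 1 - 0.1498 = 0.8502

0.8502 bits


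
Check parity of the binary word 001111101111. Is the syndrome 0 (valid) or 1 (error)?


Syndrome = XOR of all bits = 0 XOR 0 XOR 1 XOR 1 XOR 1 XOR 1 XOR 1 XOR 0 XOR 1 XOR 1 XOR 1 XOR 1 = 1

1


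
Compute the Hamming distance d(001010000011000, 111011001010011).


Count differing positions: ^ ^ . . . ^ . . ^ . . ^ . ^ ^ = 7 differences

7


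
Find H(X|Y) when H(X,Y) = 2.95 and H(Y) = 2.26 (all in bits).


H(X|Y) = H(X,Y) - H(Y) = 2.95 - 2.26 = 0.69

0.69 bits


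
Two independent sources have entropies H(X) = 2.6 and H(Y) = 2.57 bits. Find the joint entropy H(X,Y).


For independent variables, H(X,Y) = H(X) + H(Y) = 2.6 + 2.57 = 5.17

5.17 bits


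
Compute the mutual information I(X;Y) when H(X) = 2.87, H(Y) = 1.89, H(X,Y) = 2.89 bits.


I(X;Y) = H(X) + H(Y) - H(X,Y) = 2.87 + 1.89 - 2.89 = 1.87

1.87 bits


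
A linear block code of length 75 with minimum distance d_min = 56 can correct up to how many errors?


Correction capability = floor((d-1)/2) = floor((56-1)/2) = 27

27 errors


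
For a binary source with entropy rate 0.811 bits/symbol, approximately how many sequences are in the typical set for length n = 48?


log2|A_typical| = nH = 48 * 0.811 = 38.928, so |A_typical| ~ 2^38.928 = 5.230e+11

5.230e+11


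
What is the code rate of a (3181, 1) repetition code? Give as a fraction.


Rate = k/n = 1/3181

1/3181


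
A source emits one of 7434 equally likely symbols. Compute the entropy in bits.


H = log2(n) = log2(7434) = 12.8599

12.8599 bits


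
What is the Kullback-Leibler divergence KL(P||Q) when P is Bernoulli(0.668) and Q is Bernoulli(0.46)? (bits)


KL = p*log2(p/q) + (1-p)*log2((1-p)/(1-q)) = 0.668*log2(0.668/0.46) + 0.332*log2(0.332/0.54) = 0.1265

0.1265 bits


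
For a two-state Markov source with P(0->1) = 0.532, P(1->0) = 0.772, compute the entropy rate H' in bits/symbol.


Stationary distribution: pi_0 = p10/(p01+p10) = 0.592, pi_1 = 0.408. Entropy rate H' = pi_0*H(p01) + pi_1*H(p10) = 0.592*0.997 + 0.408*0.7745 = 0.9063

0.9063 bits/symbol


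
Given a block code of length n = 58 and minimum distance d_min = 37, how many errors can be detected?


Detection capability = d_min - 1 = 37 - 1 = 36

36 errors


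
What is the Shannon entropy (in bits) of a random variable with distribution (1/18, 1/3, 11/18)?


H = -sum(p_i * log2(p_i)). Terms: -(1/18)*log2(1/18) = 0.231663; -(1/3)*log2(1/3) = 0.528321; -(11/18)*log2(11/18) = 0.434190. H = 0.231663 + 0.528321 + 0.434190 = 1.1942

1.1942 bits


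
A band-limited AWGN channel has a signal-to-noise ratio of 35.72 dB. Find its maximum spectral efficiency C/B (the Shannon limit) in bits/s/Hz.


SNR_linear = 10^(35.72/10) = 3732.5016; C/B = log2(1 + SNR_linear) = log2(1 + 3732.5016) = 11.8663

11.8663 bits/s/Hz


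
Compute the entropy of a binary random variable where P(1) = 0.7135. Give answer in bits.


H = -p*log2(p) - (1-p)*log2(1-p). -0.7135*log2(0.7135) = 0.347485; -0.2865*log2(0.2865) = 0.516672. H = 0.347485 + 0.516672 = 0.8642

0.8642 bits


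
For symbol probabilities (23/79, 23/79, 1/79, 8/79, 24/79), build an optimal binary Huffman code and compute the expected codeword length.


Huffman construction (repeatedly merge the two least-probable nodes; each merge adds 1 bit to every symbol beneath it): 1/79 + 8/79 = 9/79; 9/79 + 23/79 = 32/79; 23/79 + 24/79 = 47/79; 32/79 + 47/79 = 1. Resulting codeword lengths (in the order the probabilities were given): (2, 2, 3, 3, 2). L_avg = sum(p_i * l_i) = 23/79*2 + 23/79*2 + 1/79*3 + 8/79*3 + 24/79*2 = 167/79 = 2.1139

2.1139 bits


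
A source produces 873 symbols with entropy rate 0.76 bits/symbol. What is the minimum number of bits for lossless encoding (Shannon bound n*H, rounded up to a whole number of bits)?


Minimum bits >= n * H = 873 * 0.76 = 663.48, rounded up to a whole number of bits = 664

664 bits


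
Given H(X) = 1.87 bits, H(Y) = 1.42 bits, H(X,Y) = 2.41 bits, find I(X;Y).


I(X;Y) = H(X) + H(Y) - H(X,Y) = 1.87 + 1.42 - 2.41 = 0.88

0.88 bits


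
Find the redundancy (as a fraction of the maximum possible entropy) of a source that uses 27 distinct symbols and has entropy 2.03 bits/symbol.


H_max = log2(K) = log2(27) = 4.7549 bits/symbol. Redundancy = 1 - H/H_max = 1 - 2.03/4.7549 = 1 - 0.4269 = 0.5731

0.5731


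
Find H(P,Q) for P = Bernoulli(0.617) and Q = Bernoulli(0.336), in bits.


H(P,Q) = -p*log2(q) - (1-p)*log2(1-q). -0.617*log2(0.336) = 0.970829; -0.383*log2(0.664) = 0.226255. H(P,Q) = 0.970829 + 0.226255 = 1.1971

1.1971 bits


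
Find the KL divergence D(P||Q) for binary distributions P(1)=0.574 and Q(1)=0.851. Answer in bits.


KL = p*log2(p/q) + (1-p)*log2((1-p)/(1-q)) = 0.574*log2(0.574/0.851) + 0.426*log2(0.426/0.149) = 0.3195

0.3195 bits


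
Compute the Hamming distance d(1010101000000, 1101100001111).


Count differing positions: . ^ ^ ^ . . ^ . . ^ ^ ^ ^ = 8 differences

8


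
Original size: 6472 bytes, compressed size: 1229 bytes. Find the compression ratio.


Ratio = original / compressed = 6472 / 1229 = 5.2661

5.2661


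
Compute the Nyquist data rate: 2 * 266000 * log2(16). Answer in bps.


Rate = 2 * B * log2(M) = 2 * 266000 * 4.0 = 2128000.0

2128000.0 bps


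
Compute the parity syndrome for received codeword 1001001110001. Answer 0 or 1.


Syndrome = XOR of all bits = 1 XOR 0 XOR 0 XOR 1 XOR 0 XOR 0 XOR 1 XOR 1 XOR 1 XOR 0 XOR 0 XOR 0 XOR 1 = 0

0


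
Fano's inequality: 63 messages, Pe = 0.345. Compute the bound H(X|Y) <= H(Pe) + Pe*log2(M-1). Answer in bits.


H(Pe) = -Pe*log2(Pe) - (1-Pe)*log2(1-Pe) = -0.345*log2(0.345) - 0.655*log2(0.655) = 0.529689 + 0.399834 = 0.9295. Pe*log2(M-1) = 0.345*log2(62) = 2.054198. Bound = H(Pe) + Pe*log2(M-1) = 0.529689 + 0.399834 + 2.054198 = 2.9837

2.9837 bits


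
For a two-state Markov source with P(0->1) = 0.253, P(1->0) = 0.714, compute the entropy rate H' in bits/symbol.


Stationary distribution: pi_0 = p10/(p01+p10) = 0.7384, pi_1 = 0.2616. Entropy rate H' = pi_0*H(p01) + pi_1*H(p10) = 0.7384*0.816 + 0.2616*0.8635 = 0.8284

0.8284 bits/symbol


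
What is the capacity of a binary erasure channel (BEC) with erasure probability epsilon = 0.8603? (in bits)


C = 1 - epsilon = 1 - 0.8603 = 0.1397

0.1397 bits


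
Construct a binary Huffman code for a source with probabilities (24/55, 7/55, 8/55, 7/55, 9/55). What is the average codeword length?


Huffman construction (repeatedly merge the two least-probable nodes; each merge adds 1 bit to every symbol beneath it): 7/55 + 7/55 = 14/55; 8/55 + 9/55 = 17/55; 14/55 + 17/55 = 31/55; 24/55 + 31/55 = 1. Resulting codeword lengths (in the order the probabilities were given): (1, 3, 3, 3, 3). L_avg = sum(p_i * l_i) = 24/55*1 + 7/55*3 + 8/55*3 + 7/55*3 + 9/55*3 = 117/55 = 2.1273

2.1273 bits


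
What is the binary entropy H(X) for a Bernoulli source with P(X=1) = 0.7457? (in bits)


H = -p*log2(p) - (1-p)*log2(1-p). -0.7457*log2(0.7457) = 0.315679; -0.2543*log2(0.2543) = 0.502343. H = 0.315679 + 0.502343 = 0.818

0.818 bits


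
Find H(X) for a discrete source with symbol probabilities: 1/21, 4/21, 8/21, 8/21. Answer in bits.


H = -sum(p_i * log2(p_i)). Terms: -(1/21)*log2(1/21) = 0.209158; -(4/21)*log2(4/21) = 0.455680; -(8/21)*log2(8/21) = 0.530407; -(8/21)*log2(8/21) = 0.530407. H = 0.209158 + 0.455680 + 0.530407 + 0.530407 = 1.7257

1.7257 bits


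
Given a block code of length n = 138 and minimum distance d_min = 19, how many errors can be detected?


Detection capability = d_min - 1 = 19 - 1 = 18

18 errors


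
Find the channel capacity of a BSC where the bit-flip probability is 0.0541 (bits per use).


H(p) = -p*log2(p) - (1-p)*log2(1-p) = -0.0541*log2(0.0541) - 0.9459*log2(0.9459) = 0.227665 + 0.075899 = 0.3036. C = 1 - H(p) = 1 - 0.3036 = 0.6964

0.6964 bits


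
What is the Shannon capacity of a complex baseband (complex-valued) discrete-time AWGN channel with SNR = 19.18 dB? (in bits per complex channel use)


SNR_linear = 10^(19.18/10) = 82.7942; C = log2(1 + SNR_linear) = log2(1 + 82.7942) = 6.3888

6.3888 bits/channel use


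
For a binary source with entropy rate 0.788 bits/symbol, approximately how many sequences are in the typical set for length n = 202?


log2|A_typical| = nH = 202 * 0.788 = 159.176, so |A_typical| ~ 2^159.176 = 8.256e+47

8.256e+47


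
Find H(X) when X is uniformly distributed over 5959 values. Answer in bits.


H = log2(n) = log2(5959) = 12.5409

12.5409 bits


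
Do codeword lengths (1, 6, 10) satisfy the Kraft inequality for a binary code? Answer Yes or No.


Kraft sum = sum(2^(-l_i)) = 0.5166, need <= 1. Result: satisfied (a binary prefix-free code with these lengths exists)

Yes


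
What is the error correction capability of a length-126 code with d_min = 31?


Correction capability = floor((d-1)/2) = floor((31-1)/2) = 15

15 errors


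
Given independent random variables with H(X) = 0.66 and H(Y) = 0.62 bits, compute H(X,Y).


For independent variables, H(X,Y) = H(X) + H(Y) = 0.66 + 0.62 = 1.28

1.28 bits


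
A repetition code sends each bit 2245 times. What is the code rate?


Rate = k/n = 1/2245

1/2245


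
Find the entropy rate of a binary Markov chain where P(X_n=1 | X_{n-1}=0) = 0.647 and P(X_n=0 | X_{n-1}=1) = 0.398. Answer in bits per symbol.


Stationary distribution: pi_0 = p10/(p01+p10) = 0.3809, pi_1 = 0.6191. Entropy rate H' = pi_0*H(p01) + pi_1*H(p10) = 0.3809*0.9367 + 0.6191*0.9698 = 0.9572

0.9572 bits/symbol


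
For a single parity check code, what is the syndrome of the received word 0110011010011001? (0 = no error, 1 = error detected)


Syndrome = XOR of all bits = 0 XOR 1 XOR 1 XOR 0 XOR 0 XOR 1 XOR 1 XOR 0 XOR 1 XOR 0 XOR 0 XOR 1 XOR 1 XOR 0 XOR 0 XOR 1 = 0

0


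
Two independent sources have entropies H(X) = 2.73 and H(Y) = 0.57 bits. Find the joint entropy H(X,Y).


For independent variables, H(X,Y) = H(X) + H(Y) = 2.73 + 0.57 = 3.3

3.3 bits


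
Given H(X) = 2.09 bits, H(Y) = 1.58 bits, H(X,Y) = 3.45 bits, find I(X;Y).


I(X;Y) = H(X) + H(Y) - H(X,Y) = 2.09 + 1.58 - 3.45 = 0.22

0.22 bits


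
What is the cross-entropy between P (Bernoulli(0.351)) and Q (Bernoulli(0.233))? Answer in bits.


H(P,Q) = -p*log2(q) - (1-p)*log2(1-q). -0.351*log2(0.233) = 0.737661; -0.649*log2(0.767) = 0.248373. H(P,Q) = 0.737661 + 0.248373 = 0.986

0.986 bits


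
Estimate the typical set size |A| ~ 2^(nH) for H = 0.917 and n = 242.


log2|A_typical| = nH = 242 * 0.917 = 221.914, so |A_typical| ~ 2^221.914 = 6.350e+66

6.350e+66


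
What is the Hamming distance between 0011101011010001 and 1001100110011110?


Count differing positions: ^ . ^ . . . ^ ^ . ^ . . ^ ^ ^ ^ = 9 differences

9


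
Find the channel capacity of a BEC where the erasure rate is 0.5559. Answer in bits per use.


C = 1 - epsilon = 1 - 0.5559 = 0.4441

0.4441 bits


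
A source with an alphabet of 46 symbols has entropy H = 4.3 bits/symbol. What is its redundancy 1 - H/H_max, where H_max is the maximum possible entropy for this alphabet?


H_max = log2(K) = log2(46) = 5.5236 bits/symbol. Redundancy = 1 - H/H_max = 1 - 4.3/5.5236 = 1 - 0.7785 = 0.2215

0.2215


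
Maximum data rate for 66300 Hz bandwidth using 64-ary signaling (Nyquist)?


Rate = 2 * B * log2(M) = 2 * 66300 * 6.0 = 795600.0

795600.0 bps


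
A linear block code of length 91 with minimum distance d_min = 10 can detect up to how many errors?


Detection capability = d_min - 1 = 10 - 1 = 9

9 errors


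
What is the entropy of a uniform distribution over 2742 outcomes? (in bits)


H = log2(n) = log2(2742) = 11.421

11.421 bits


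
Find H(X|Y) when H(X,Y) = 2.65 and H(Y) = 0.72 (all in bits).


H(X|Y) = H(X,Y) - H(Y) = 2.65 - 0.72 = 1.93

1.93 bits


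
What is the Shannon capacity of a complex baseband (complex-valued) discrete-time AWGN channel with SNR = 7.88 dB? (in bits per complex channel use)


SNR_linear = 10^(7.88/10) = 6.1376; C = log2(1 + SNR_linear) = log2(1 + 6.1376) = 2.8354

2.8354 bits/channel use


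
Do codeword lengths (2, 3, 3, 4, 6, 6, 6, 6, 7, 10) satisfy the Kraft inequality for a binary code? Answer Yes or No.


Kraft sum = sum(2^(-l_i)) = 0.6338, need <= 1. Result: satisfied (a binary prefix-free code with these lengths exists)

Yes


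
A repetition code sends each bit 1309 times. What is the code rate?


Rate = k/n = 1/1309

1/1309


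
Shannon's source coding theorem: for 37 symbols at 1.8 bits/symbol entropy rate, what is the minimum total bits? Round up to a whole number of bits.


Minimum bits >= n * H = 37 * 1.8 = 66.6, rounded up to a whole number of bits = 67

67 bits


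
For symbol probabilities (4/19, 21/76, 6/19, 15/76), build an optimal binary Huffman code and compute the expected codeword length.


Huffman construction (repeatedly merge the two least-probable nodes; each merge adds 1 bit to every symbol beneath it): 15/76 + 4/19 = 31/76; 21/76 + 6/19 = 45/76; 31/76 + 45/76 = 1. Resulting codeword lengths (in the order the probabilities were given): (2, 2, 2, 2). L_avg = sum(p_i * l_i) = 4/19*2 + 21/76*2 + 6/19*2 + 15/76*2 = 2

2.0 bits


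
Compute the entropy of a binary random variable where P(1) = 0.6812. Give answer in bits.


H = -p*log2(p) - (1-p)*log2(1-p). -0.6812*log2(0.6812) = 0.377282; -0.3188*log2(0.3188) = 0.525789. H = 0.377282 + 0.525789 = 0.9031

0.9031 bits


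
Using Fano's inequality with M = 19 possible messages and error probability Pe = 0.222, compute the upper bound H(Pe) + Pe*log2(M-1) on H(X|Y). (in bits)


H(Pe) = -Pe*log2(Pe) - (1-Pe)*log2(1-Pe) = -0.222*log2(0.222) - 0.778*log2(0.778) = 0.482044 + 0.281759 = 0.7638. Pe*log2(M-1) = 0.222*log2(18) = 0.925723. Bound = H(Pe) + Pe*log2(M-1) = 0.482044 + 0.281759 + 0.925723 = 1.6895

1.6895 bits


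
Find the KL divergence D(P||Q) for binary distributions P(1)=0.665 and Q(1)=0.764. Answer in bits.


KL = p*log2(p/q) + (1-p)*log2((1-p)/(1-q)) = 0.665*log2(0.665/0.764) + 0.335*log2(0.335/0.236) = 0.0362

0.0362 bits


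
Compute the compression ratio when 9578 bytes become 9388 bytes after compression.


Ratio = original / compressed = 9578 / 9388 = 1.0202

1.0202


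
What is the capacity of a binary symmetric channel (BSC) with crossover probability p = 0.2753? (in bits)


H(p) = -p*log2(p) - (1-p)*log2(1-p) = -0.2753*log2(0.2753) - 0.7247*log2(0.7247) = 0.512312 + 0.336655 = 0.849. C = 1 - H(p) = 1 - 0.849 = 0.151

0.151 bits


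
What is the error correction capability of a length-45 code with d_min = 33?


Correction capability = floor((d-1)/2) = floor((33-1)/2) = 16

16 errors


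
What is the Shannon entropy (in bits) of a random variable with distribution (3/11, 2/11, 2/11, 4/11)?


H = -sum(p_i * log2(p_i)). Terms: -(3/11)*log2(3/11) = 0.511219; -(2/11)*log2(2/11) = 0.447169; -(2/11)*log2(2/11) = 0.447169; -(4/11)*log2(4/11) = 0.530702. H = 0.511219 + 0.447169 + 0.447169 + 0.530702 = 1.9363

1.9363 bits


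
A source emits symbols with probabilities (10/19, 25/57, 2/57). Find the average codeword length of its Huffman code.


Huffman construction (repeatedly merge the two least-probable nodes; each merge adds 1 bit to every symbol beneath it): 2/57 + 25/57 = 9/19; 9/19 + 10/19 = 1. Resulting codeword lengths (in the order the probabilities were given): (1, 2, 2). L_avg = sum(p_i * l_i) = 10/19*1 + 25/57*2 + 2/57*2 = 28/19 = 1.4737

1.4737 bits


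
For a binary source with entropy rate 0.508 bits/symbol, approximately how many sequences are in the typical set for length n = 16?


log2|A_typical| = nH = 16 * 0.508 = 8.128, so |A_typical| ~ 2^8.128 = 2.798e+02

2.798e+02


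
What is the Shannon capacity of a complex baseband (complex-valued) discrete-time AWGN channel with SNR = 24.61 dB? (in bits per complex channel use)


SNR_linear = 10^(24.61/10) = 289.068; C = log2(1 + SNR_linear) = log2(1 + 289.068) = 8.1802

8.1802 bits/channel use


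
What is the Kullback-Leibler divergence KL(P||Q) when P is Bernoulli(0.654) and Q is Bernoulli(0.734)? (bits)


KL = p*log2(p/q) + (1-p)*log2((1-p)/(1-q)) = 0.654*log2(0.654/0.734) + 0.346*log2(0.346/0.266) = 0.0224

0.0224 bits


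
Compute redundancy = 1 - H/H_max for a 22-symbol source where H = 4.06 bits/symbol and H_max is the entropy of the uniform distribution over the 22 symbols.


H_max = log2(K) = log2(22) = 4.4594 bits/symbol. Redundancy = 1 - H/H_max = 1 - 4.06/4.4594 = 1 - 0.9104 = 0.0896

0.0896


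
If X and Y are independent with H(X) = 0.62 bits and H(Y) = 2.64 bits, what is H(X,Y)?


For independent variables, H(X,Y) = H(X) + H(Y) = 0.62 + 2.64 = 3.26

3.26 bits


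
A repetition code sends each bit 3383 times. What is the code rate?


Rate = k/n = 1/3383

1/3383


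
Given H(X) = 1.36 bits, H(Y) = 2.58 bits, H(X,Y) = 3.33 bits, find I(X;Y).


I(X;Y) = H(X) + H(Y) - H(X,Y) = 1.36 + 2.58 - 3.33 = 0.61

0.61 bits


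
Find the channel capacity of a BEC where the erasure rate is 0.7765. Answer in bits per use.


C = 1 - epsilon = 1 - 0.7765 = 0.2235

0.2235 bits


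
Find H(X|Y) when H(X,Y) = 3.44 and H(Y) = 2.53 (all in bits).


H(X|Y) = H(X,Y) - H(Y) = 3.44 - 2.53 = 0.91

0.91 bits


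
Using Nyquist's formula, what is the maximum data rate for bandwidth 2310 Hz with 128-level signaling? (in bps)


Rate = 2 * B * log2(M) = 2 * 2310 * 7.0 = 32340.0

32340.0 bps


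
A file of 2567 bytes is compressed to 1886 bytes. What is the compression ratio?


Ratio = original / compressed = 2567 / 1886 = 1.3611

1.3611


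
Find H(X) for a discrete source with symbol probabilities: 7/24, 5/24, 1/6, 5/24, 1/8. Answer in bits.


H = -sum(p_i * log2(p_i)). Terms: -(7/24)*log2(7/24) = 0.518469; -(5/24)*log2(5/24) = 0.471466; -(1/6)*log2(1/6) = 0.430827; -(5/24)*log2(5/24) = 0.471466; -(1/8)*log2(1/8) = 0.375000. H = 0.518469 + 0.471466 + 0.430827 + 0.471466 + 0.375000 = 2.2672

2.2672 bits


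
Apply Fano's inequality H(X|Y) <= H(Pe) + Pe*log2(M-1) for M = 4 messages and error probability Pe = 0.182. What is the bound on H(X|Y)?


H(Pe) = -Pe*log2(Pe) - (1-Pe)*log2(1-Pe) = -0.182*log2(0.182) - 0.818*log2(0.818) = 0.447354 + 0.237079 = 0.6844. Pe*log2(M-1) = 0.182*log2(3) = 0.288463. Bound = H(Pe) + Pe*log2(M-1) = 0.447354 + 0.237079 + 0.288463 = 0.9729

0.9729 bits


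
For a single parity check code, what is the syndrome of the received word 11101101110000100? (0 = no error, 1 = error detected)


Syndrome = XOR of all bits = 1 XOR 1 XOR 1 XOR 0 XOR 1 XOR 1 XOR 0 XOR 1 XOR 1 XOR 1 XOR 0 XOR 0 XOR 0 XOR 0 XOR 1 XOR 0 XOR 0 = 1

1


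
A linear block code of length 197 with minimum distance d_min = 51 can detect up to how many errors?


Detection capability = d_min - 1 = 51 - 1 = 50

50 errors


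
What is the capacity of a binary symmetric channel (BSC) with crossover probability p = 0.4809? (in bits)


H(p) = -p*log2(p) - (1-p)*log2(1-p) = -0.4809*log2(0.4809) - 0.5191*log2(0.5191) = 0.507922 + 0.491025 = 0.9989. C = 1 - H(p) = 1 - 0.9989 = 0.0011

0.0011 bits


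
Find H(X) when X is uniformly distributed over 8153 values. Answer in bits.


H = log2(n) = log2(8153) = 12.9931

12.9931 bits


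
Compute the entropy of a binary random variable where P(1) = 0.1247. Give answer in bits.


H = -p*log2(p) - (1-p)*log2(1-p). -0.1247*log2(0.1247) = 0.374532; -0.8753*log2(0.8753) = 0.168189. H = 0.374532 + 0.168189 = 0.5427

0.5427 bits


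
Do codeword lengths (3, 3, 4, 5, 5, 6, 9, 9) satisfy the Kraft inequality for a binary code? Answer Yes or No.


Kraft sum = sum(2^(-l_i)) = 0.3945, need <= 1. Result: satisfied (a binary prefix-free code with these lengths exists)

Yes


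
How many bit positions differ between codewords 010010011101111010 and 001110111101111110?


Count differing positions: . ^ ^ ^ . . ^ . . . . . . . . ^ . . = 5 differences

5


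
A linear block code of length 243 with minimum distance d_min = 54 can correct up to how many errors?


Correction capability = floor((d-1)/2) = floor((54-1)/2) = 26

26 errors


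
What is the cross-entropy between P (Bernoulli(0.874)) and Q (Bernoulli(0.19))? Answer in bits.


H(P,Q) = -p*log2(q) - (1-p)*log2(1-q). -0.874*log2(0.19) = 2.094042; -0.126*log2(0.81) = 0.038305. H(P,Q) = 2.094042 + 0.038305 = 2.1323

2.1323 bits


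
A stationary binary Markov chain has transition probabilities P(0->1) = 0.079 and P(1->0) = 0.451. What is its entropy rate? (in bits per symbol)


Stationary distribution: pi_0 = p10/(p01+p10) = 0.8509, pi_1 = 0.1491. Entropy rate H' = pi_0*H(p01) + pi_1*H(p10) = 0.8509*0.3986 + 0.1491*0.9931 = 0.4872

0.4872 bits/symbol


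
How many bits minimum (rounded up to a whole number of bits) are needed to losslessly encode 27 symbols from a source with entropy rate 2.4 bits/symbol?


Minimum bits >= n * H = 27 * 2.4 = 64.8, rounded up to a whole number of bits = 65

65 bits


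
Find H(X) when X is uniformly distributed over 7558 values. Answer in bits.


H = log2(n) = log2(7558) = 12.8838

12.8838 bits


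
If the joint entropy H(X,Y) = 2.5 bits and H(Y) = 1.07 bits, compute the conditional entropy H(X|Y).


H(X|Y) = H(X,Y) - H(Y) = 2.5 - 1.07 = 1.43

1.43 bits


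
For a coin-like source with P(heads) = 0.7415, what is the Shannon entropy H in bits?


H = -p*log2(p) - (1-p)*log2(1-p). -0.7415*log2(0.7415) = 0.319943; -0.2585*log2(0.2585) = 0.504531. H = 0.319943 + 0.504531 = 0.8245

0.8245 bits


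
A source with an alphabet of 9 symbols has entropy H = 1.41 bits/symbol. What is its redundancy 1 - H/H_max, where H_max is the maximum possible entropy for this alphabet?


H_max = log2(K) = log2(9) = 3.1699 bits/symbol. Redundancy = 1 - H/H_max = 1 - 1.41/3.1699 = 1 - 0.4448 = 0.5552

0.5552


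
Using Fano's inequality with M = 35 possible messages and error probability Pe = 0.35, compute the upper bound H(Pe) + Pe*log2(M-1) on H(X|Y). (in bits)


H(Pe) = -Pe*log2(Pe) - (1-Pe)*log2(1-Pe) = -0.35*log2(0.35) - 0.65*log2(0.65) = 0.530101 + 0.403967 = 0.9341. Pe*log2(M-1) = 0.35*log2(34) = 1.780612. Bound = H(Pe) + Pe*log2(M-1) = 0.530101 + 0.403967 + 1.780612 = 2.7147

2.7147 bits


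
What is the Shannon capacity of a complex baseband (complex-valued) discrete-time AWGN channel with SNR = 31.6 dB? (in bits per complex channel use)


SNR_linear = 10^(31.6/10) = 1445.4398; C = log2(1 + SNR_linear) = log2(1 + 1445.4398) = 10.4983

10.4983 bits/channel use


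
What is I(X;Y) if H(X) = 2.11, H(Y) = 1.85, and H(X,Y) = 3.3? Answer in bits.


I(X;Y) = H(X) + H(Y) - H(X,Y) = 2.11 + 1.85 - 3.3 = 0.66

0.66 bits


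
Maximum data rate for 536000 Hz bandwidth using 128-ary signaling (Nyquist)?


Rate = 2 * B * log2(M) = 2 * 536000 * 7.0 = 7504000.0

7504000.0 bps


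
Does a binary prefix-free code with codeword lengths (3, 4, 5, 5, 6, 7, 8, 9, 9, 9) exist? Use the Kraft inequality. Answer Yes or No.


Kraft sum = sum(2^(-l_i)) = 0.2832, need <= 1. Result: satisfied (a binary prefix-free code with these lengths exists)

Yes


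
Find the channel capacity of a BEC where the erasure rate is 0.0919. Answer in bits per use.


C = 1 - epsilon = 1 - 0.0919 = 0.9081

0.9081 bits


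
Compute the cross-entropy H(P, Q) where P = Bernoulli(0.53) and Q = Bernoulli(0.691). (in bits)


H(P,Q) = -p*log2(q) - (1-p)*log2(1-q). -0.53*log2(0.691) = 0.282618; -0.47*log2(0.309) = 0.796331. H(P,Q) = 0.282618 + 0.796331 = 1.0789

1.0789 bits


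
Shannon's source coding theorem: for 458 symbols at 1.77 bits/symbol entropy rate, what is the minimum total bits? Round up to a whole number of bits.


Minimum bits >= n * H = 458 * 1.77 = 810.66, rounded up to a whole number of bits = 811

811 bits


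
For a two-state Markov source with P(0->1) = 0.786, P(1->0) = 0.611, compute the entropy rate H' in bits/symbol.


Stationary distribution: pi_0 = p10/(p01+p10) = 0.4374, pi_1 = 0.5626. Entropy rate H' = pi_0*H(p01) + pi_1*H(p10) = 0.4374*0.7491 + 0.5626*0.9642 = 0.8701

0.8701 bits/symbol


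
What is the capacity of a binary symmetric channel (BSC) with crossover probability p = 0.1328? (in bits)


H(p) = -p*log2(p) - (1-p)*log2(1-p) = -0.1328*log2(0.1328) - 0.8672*log2(0.8672) = 0.386803 + 0.178265 = 0.5651. C = 1 - H(p) = 1 - 0.5651 = 0.4349

0.4349 bits


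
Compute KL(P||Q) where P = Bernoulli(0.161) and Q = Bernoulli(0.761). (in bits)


KL = p*log2(p/q) + (1-p)*log2((1-p)/(1-q)) = 0.161*log2(0.161/0.761) + 0.839*log2(0.839/0.239) = 1.1592

1.1592 bits


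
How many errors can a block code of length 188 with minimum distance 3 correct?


Correction capability = floor((d-1)/2) = floor((3-1)/2) = 1

1 errors
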